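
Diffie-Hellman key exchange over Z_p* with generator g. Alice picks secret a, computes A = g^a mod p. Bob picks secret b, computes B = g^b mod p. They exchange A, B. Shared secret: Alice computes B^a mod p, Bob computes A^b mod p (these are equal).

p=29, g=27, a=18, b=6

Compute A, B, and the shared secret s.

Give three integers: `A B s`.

Answer: 13 6 20

Derivation:
A = 27^18 mod 29  (bits of 18 = 10010)
  bit 0 = 1: r = r^2 * 27 mod 29 = 1^2 * 27 = 1*27 = 27
  bit 1 = 0: r = r^2 mod 29 = 27^2 = 4
  bit 2 = 0: r = r^2 mod 29 = 4^2 = 16
  bit 3 = 1: r = r^2 * 27 mod 29 = 16^2 * 27 = 24*27 = 10
  bit 4 = 0: r = r^2 mod 29 = 10^2 = 13
  -> A = 13
B = 27^6 mod 29  (bits of 6 = 110)
  bit 0 = 1: r = r^2 * 27 mod 29 = 1^2 * 27 = 1*27 = 27
  bit 1 = 1: r = r^2 * 27 mod 29 = 27^2 * 27 = 4*27 = 21
  bit 2 = 0: r = r^2 mod 29 = 21^2 = 6
  -> B = 6
s = B^a = 6^18 mod 29  (bits of 18 = 10010)
  bit 0 = 1: r = r^2 * 6 mod 29 = 1^2 * 6 = 1*6 = 6
  bit 1 = 0: r = r^2 mod 29 = 6^2 = 7
  bit 2 = 0: r = r^2 mod 29 = 7^2 = 20
  bit 3 = 1: r = r^2 * 6 mod 29 = 20^2 * 6 = 23*6 = 22
  bit 4 = 0: r = r^2 mod 29 = 22^2 = 20
  -> s = B^a = 20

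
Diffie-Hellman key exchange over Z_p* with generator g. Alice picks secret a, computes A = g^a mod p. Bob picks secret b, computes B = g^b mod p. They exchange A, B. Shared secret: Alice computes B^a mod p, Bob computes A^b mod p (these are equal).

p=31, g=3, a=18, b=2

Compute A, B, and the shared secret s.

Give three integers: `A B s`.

Answer: 4 9 16

Derivation:
A = 3^18 mod 31  (bits of 18 = 10010)
  bit 0 = 1: r = r^2 * 3 mod 31 = 1^2 * 3 = 1*3 = 3
  bit 1 = 0: r = r^2 mod 31 = 3^2 = 9
  bit 2 = 0: r = r^2 mod 31 = 9^2 = 19
  bit 3 = 1: r = r^2 * 3 mod 31 = 19^2 * 3 = 20*3 = 29
  bit 4 = 0: r = r^2 mod 31 = 29^2 = 4
  -> A = 4
B = 3^2 mod 31  (bits of 2 = 10)
  bit 0 = 1: r = r^2 * 3 mod 31 = 1^2 * 3 = 1*3 = 3
  bit 1 = 0: r = r^2 mod 31 = 3^2 = 9
  -> B = 9
s = B^a = 9^18 mod 31  (bits of 18 = 10010)
  bit 0 = 1: r = r^2 * 9 mod 31 = 1^2 * 9 = 1*9 = 9
  bit 1 = 0: r = r^2 mod 31 = 9^2 = 19
  bit 2 = 0: r = r^2 mod 31 = 19^2 = 20
  bit 3 = 1: r = r^2 * 9 mod 31 = 20^2 * 9 = 28*9 = 4
  bit 4 = 0: r = r^2 mod 31 = 4^2 = 16
  -> s = B^a = 16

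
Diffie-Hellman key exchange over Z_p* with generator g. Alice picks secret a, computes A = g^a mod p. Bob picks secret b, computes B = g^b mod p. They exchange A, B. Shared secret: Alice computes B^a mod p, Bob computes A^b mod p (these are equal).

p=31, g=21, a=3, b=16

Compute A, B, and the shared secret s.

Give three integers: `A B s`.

A = 21^3 mod 31  (bits of 3 = 11)
  bit 0 = 1: r = r^2 * 21 mod 31 = 1^2 * 21 = 1*21 = 21
  bit 1 = 1: r = r^2 * 21 mod 31 = 21^2 * 21 = 7*21 = 23
  -> A = 23
B = 21^16 mod 31  (bits of 16 = 10000)
  bit 0 = 1: r = r^2 * 21 mod 31 = 1^2 * 21 = 1*21 = 21
  bit 1 = 0: r = r^2 mod 31 = 21^2 = 7
  bit 2 = 0: r = r^2 mod 31 = 7^2 = 18
  bit 3 = 0: r = r^2 mod 31 = 18^2 = 14
  bit 4 = 0: r = r^2 mod 31 = 14^2 = 10
  -> B = 10
s = B^a = 10^3 mod 31  (bits of 3 = 11)
  bit 0 = 1: r = r^2 * 10 mod 31 = 1^2 * 10 = 1*10 = 10
  bit 1 = 1: r = r^2 * 10 mod 31 = 10^2 * 10 = 7*10 = 8
  -> s = B^a = 8

Answer: 23 10 8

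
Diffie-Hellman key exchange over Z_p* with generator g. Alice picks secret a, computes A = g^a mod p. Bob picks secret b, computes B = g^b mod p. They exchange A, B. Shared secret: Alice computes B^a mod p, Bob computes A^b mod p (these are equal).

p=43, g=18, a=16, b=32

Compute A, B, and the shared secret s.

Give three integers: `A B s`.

A = 18^16 mod 43  (bits of 16 = 10000)
  bit 0 = 1: r = r^2 * 18 mod 43 = 1^2 * 18 = 1*18 = 18
  bit 1 = 0: r = r^2 mod 43 = 18^2 = 23
  bit 2 = 0: r = r^2 mod 43 = 23^2 = 13
  bit 3 = 0: r = r^2 mod 43 = 13^2 = 40
  bit 4 = 0: r = r^2 mod 43 = 40^2 = 9
  -> A = 9
B = 18^32 mod 43  (bits of 32 = 100000)
  bit 0 = 1: r = r^2 * 18 mod 43 = 1^2 * 18 = 1*18 = 18
  bit 1 = 0: r = r^2 mod 43 = 18^2 = 23
  bit 2 = 0: r = r^2 mod 43 = 23^2 = 13
  bit 3 = 0: r = r^2 mod 43 = 13^2 = 40
  bit 4 = 0: r = r^2 mod 43 = 40^2 = 9
  bit 5 = 0: r = r^2 mod 43 = 9^2 = 38
  -> B = 38
s = B^a = 38^16 mod 43  (bits of 16 = 10000)
  bit 0 = 1: r = r^2 * 38 mod 43 = 1^2 * 38 = 1*38 = 38
  bit 1 = 0: r = r^2 mod 43 = 38^2 = 25
  bit 2 = 0: r = r^2 mod 43 = 25^2 = 23
  bit 3 = 0: r = r^2 mod 43 = 23^2 = 13
  bit 4 = 0: r = r^2 mod 43 = 13^2 = 40
  -> s = B^a = 40

Answer: 9 38 40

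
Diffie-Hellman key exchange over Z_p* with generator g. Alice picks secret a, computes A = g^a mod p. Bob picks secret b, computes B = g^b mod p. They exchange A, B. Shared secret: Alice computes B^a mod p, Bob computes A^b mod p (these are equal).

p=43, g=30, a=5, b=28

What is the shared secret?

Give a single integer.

A = 30^5 mod 43  (bits of 5 = 101)
  bit 0 = 1: r = r^2 * 30 mod 43 = 1^2 * 30 = 1*30 = 30
  bit 1 = 0: r = r^2 mod 43 = 30^2 = 40
  bit 2 = 1: r = r^2 * 30 mod 43 = 40^2 * 30 = 9*30 = 12
  -> A = 12
B = 30^28 mod 43  (bits of 28 = 11100)
  bit 0 = 1: r = r^2 * 30 mod 43 = 1^2 * 30 = 1*30 = 30
  bit 1 = 1: r = r^2 * 30 mod 43 = 30^2 * 30 = 40*30 = 39
  bit 2 = 1: r = r^2 * 30 mod 43 = 39^2 * 30 = 16*30 = 7
  bit 3 = 0: r = r^2 mod 43 = 7^2 = 6
  bit 4 = 0: r = r^2 mod 43 = 6^2 = 36
  -> B = 36
s = B^a = 36^5 mod 43  (bits of 5 = 101)
  bit 0 = 1: r = r^2 * 36 mod 43 = 1^2 * 36 = 1*36 = 36
  bit 1 = 0: r = r^2 mod 43 = 36^2 = 6
  bit 2 = 1: r = r^2 * 36 mod 43 = 6^2 * 36 = 36*36 = 6
  -> s = B^a = 6

Answer: 6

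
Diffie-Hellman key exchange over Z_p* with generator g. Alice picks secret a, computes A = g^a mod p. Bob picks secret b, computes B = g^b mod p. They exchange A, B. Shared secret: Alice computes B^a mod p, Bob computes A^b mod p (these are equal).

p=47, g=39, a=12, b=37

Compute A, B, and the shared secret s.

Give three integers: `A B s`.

A = 39^12 mod 47  (bits of 12 = 1100)
  bit 0 = 1: r = r^2 * 39 mod 47 = 1^2 * 39 = 1*39 = 39
  bit 1 = 1: r = r^2 * 39 mod 47 = 39^2 * 39 = 17*39 = 5
  bit 2 = 0: r = r^2 mod 47 = 5^2 = 25
  bit 3 = 0: r = r^2 mod 47 = 25^2 = 14
  -> A = 14
B = 39^37 mod 47  (bits of 37 = 100101)
  bit 0 = 1: r = r^2 * 39 mod 47 = 1^2 * 39 = 1*39 = 39
  bit 1 = 0: r = r^2 mod 47 = 39^2 = 17
  bit 2 = 0: r = r^2 mod 47 = 17^2 = 7
  bit 3 = 1: r = r^2 * 39 mod 47 = 7^2 * 39 = 2*39 = 31
  bit 4 = 0: r = r^2 mod 47 = 31^2 = 21
  bit 5 = 1: r = r^2 * 39 mod 47 = 21^2 * 39 = 18*39 = 44
  -> B = 44
s = B^a = 44^12 mod 47  (bits of 12 = 1100)
  bit 0 = 1: r = r^2 * 44 mod 47 = 1^2 * 44 = 1*44 = 44
  bit 1 = 1: r = r^2 * 44 mod 47 = 44^2 * 44 = 9*44 = 20
  bit 2 = 0: r = r^2 mod 47 = 20^2 = 24
  bit 3 = 0: r = r^2 mod 47 = 24^2 = 12
  -> s = B^a = 12

Answer: 14 44 12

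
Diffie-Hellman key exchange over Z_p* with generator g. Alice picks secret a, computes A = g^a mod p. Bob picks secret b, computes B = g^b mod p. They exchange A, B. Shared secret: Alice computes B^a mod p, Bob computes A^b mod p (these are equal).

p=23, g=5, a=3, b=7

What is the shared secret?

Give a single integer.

Answer: 14

Derivation:
A = 5^3 mod 23  (bits of 3 = 11)
  bit 0 = 1: r = r^2 * 5 mod 23 = 1^2 * 5 = 1*5 = 5
  bit 1 = 1: r = r^2 * 5 mod 23 = 5^2 * 5 = 2*5 = 10
  -> A = 10
B = 5^7 mod 23  (bits of 7 = 111)
  bit 0 = 1: r = r^2 * 5 mod 23 = 1^2 * 5 = 1*5 = 5
  bit 1 = 1: r = r^2 * 5 mod 23 = 5^2 * 5 = 2*5 = 10
  bit 2 = 1: r = r^2 * 5 mod 23 = 10^2 * 5 = 8*5 = 17
  -> B = 17
s = B^a = 17^3 mod 23  (bits of 3 = 11)
  bit 0 = 1: r = r^2 * 17 mod 23 = 1^2 * 17 = 1*17 = 17
  bit 1 = 1: r = r^2 * 17 mod 23 = 17^2 * 17 = 13*17 = 14
  -> s = B^a = 14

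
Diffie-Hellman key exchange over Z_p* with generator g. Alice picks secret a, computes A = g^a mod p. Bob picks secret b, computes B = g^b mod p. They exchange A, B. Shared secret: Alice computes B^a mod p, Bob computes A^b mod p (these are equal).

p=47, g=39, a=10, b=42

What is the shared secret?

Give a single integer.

Answer: 25

Derivation:
A = 39^10 mod 47  (bits of 10 = 1010)
  bit 0 = 1: r = r^2 * 39 mod 47 = 1^2 * 39 = 1*39 = 39
  bit 1 = 0: r = r^2 mod 47 = 39^2 = 17
  bit 2 = 1: r = r^2 * 39 mod 47 = 17^2 * 39 = 7*39 = 38
  bit 3 = 0: r = r^2 mod 47 = 38^2 = 34
  -> A = 34
B = 39^42 mod 47  (bits of 42 = 101010)
  bit 0 = 1: r = r^2 * 39 mod 47 = 1^2 * 39 = 1*39 = 39
  bit 1 = 0: r = r^2 mod 47 = 39^2 = 17
  bit 2 = 1: r = r^2 * 39 mod 47 = 17^2 * 39 = 7*39 = 38
  bit 3 = 0: r = r^2 mod 47 = 38^2 = 34
  bit 4 = 1: r = r^2 * 39 mod 47 = 34^2 * 39 = 28*39 = 11
  bit 5 = 0: r = r^2 mod 47 = 11^2 = 27
  -> B = 27
s = B^a = 27^10 mod 47  (bits of 10 = 1010)
  bit 0 = 1: r = r^2 * 27 mod 47 = 1^2 * 27 = 1*27 = 27
  bit 1 = 0: r = r^2 mod 47 = 27^2 = 24
  bit 2 = 1: r = r^2 * 27 mod 47 = 24^2 * 27 = 12*27 = 42
  bit 3 = 0: r = r^2 mod 47 = 42^2 = 25
  -> s = B^a = 25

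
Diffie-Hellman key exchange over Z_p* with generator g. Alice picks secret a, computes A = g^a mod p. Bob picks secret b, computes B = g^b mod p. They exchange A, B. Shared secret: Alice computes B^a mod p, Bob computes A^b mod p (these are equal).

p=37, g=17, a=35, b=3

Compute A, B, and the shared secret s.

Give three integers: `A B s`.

A = 17^35 mod 37  (bits of 35 = 100011)
  bit 0 = 1: r = r^2 * 17 mod 37 = 1^2 * 17 = 1*17 = 17
  bit 1 = 0: r = r^2 mod 37 = 17^2 = 30
  bit 2 = 0: r = r^2 mod 37 = 30^2 = 12
  bit 3 = 0: r = r^2 mod 37 = 12^2 = 33
  bit 4 = 1: r = r^2 * 17 mod 37 = 33^2 * 17 = 16*17 = 13
  bit 5 = 1: r = r^2 * 17 mod 37 = 13^2 * 17 = 21*17 = 24
  -> A = 24
B = 17^3 mod 37  (bits of 3 = 11)
  bit 0 = 1: r = r^2 * 17 mod 37 = 1^2 * 17 = 1*17 = 17
  bit 1 = 1: r = r^2 * 17 mod 37 = 17^2 * 17 = 30*17 = 29
  -> B = 29
s = B^a = 29^35 mod 37  (bits of 35 = 100011)
  bit 0 = 1: r = r^2 * 29 mod 37 = 1^2 * 29 = 1*29 = 29
  bit 1 = 0: r = r^2 mod 37 = 29^2 = 27
  bit 2 = 0: r = r^2 mod 37 = 27^2 = 26
  bit 3 = 0: r = r^2 mod 37 = 26^2 = 10
  bit 4 = 1: r = r^2 * 29 mod 37 = 10^2 * 29 = 26*29 = 14
  bit 5 = 1: r = r^2 * 29 mod 37 = 14^2 * 29 = 11*29 = 23
  -> s = B^a = 23

Answer: 24 29 23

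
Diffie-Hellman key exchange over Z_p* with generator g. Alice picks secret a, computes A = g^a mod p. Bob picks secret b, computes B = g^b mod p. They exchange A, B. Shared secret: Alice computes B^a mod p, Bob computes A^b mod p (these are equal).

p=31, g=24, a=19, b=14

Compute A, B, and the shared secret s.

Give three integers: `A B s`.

Answer: 17 9 20

Derivation:
A = 24^19 mod 31  (bits of 19 = 10011)
  bit 0 = 1: r = r^2 * 24 mod 31 = 1^2 * 24 = 1*24 = 24
  bit 1 = 0: r = r^2 mod 31 = 24^2 = 18
  bit 2 = 0: r = r^2 mod 31 = 18^2 = 14
  bit 3 = 1: r = r^2 * 24 mod 31 = 14^2 * 24 = 10*24 = 23
  bit 4 = 1: r = r^2 * 24 mod 31 = 23^2 * 24 = 2*24 = 17
  -> A = 17
B = 24^14 mod 31  (bits of 14 = 1110)
  bit 0 = 1: r = r^2 * 24 mod 31 = 1^2 * 24 = 1*24 = 24
  bit 1 = 1: r = r^2 * 24 mod 31 = 24^2 * 24 = 18*24 = 29
  bit 2 = 1: r = r^2 * 24 mod 31 = 29^2 * 24 = 4*24 = 3
  bit 3 = 0: r = r^2 mod 31 = 3^2 = 9
  -> B = 9
s = B^a = 9^19 mod 31  (bits of 19 = 10011)
  bit 0 = 1: r = r^2 * 9 mod 31 = 1^2 * 9 = 1*9 = 9
  bit 1 = 0: r = r^2 mod 31 = 9^2 = 19
  bit 2 = 0: r = r^2 mod 31 = 19^2 = 20
  bit 3 = 1: r = r^2 * 9 mod 31 = 20^2 * 9 = 28*9 = 4
  bit 4 = 1: r = r^2 * 9 mod 31 = 4^2 * 9 = 16*9 = 20
  -> s = B^a = 20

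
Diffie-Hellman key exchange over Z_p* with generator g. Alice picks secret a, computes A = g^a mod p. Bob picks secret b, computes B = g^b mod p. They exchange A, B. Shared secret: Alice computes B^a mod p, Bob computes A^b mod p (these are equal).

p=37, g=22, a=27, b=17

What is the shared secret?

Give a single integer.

A = 22^27 mod 37  (bits of 27 = 11011)
  bit 0 = 1: r = r^2 * 22 mod 37 = 1^2 * 22 = 1*22 = 22
  bit 1 = 1: r = r^2 * 22 mod 37 = 22^2 * 22 = 3*22 = 29
  bit 2 = 0: r = r^2 mod 37 = 29^2 = 27
  bit 3 = 1: r = r^2 * 22 mod 37 = 27^2 * 22 = 26*22 = 17
  bit 4 = 1: r = r^2 * 22 mod 37 = 17^2 * 22 = 30*22 = 31
  -> A = 31
B = 22^17 mod 37  (bits of 17 = 10001)
  bit 0 = 1: r = r^2 * 22 mod 37 = 1^2 * 22 = 1*22 = 22
  bit 1 = 0: r = r^2 mod 37 = 22^2 = 3
  bit 2 = 0: r = r^2 mod 37 = 3^2 = 9
  bit 3 = 0: r = r^2 mod 37 = 9^2 = 7
  bit 4 = 1: r = r^2 * 22 mod 37 = 7^2 * 22 = 12*22 = 5
  -> B = 5
s = B^a = 5^27 mod 37  (bits of 27 = 11011)
  bit 0 = 1: r = r^2 * 5 mod 37 = 1^2 * 5 = 1*5 = 5
  bit 1 = 1: r = r^2 * 5 mod 37 = 5^2 * 5 = 25*5 = 14
  bit 2 = 0: r = r^2 mod 37 = 14^2 = 11
  bit 3 = 1: r = r^2 * 5 mod 37 = 11^2 * 5 = 10*5 = 13
  bit 4 = 1: r = r^2 * 5 mod 37 = 13^2 * 5 = 21*5 = 31
  -> s = B^a = 31

Answer: 31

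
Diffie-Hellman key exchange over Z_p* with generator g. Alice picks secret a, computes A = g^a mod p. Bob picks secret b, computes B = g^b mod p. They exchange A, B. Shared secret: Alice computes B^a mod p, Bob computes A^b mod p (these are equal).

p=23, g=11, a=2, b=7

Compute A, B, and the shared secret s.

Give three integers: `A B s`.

A = 11^2 mod 23  (bits of 2 = 10)
  bit 0 = 1: r = r^2 * 11 mod 23 = 1^2 * 11 = 1*11 = 11
  bit 1 = 0: r = r^2 mod 23 = 11^2 = 6
  -> A = 6
B = 11^7 mod 23  (bits of 7 = 111)
  bit 0 = 1: r = r^2 * 11 mod 23 = 1^2 * 11 = 1*11 = 11
  bit 1 = 1: r = r^2 * 11 mod 23 = 11^2 * 11 = 6*11 = 20
  bit 2 = 1: r = r^2 * 11 mod 23 = 20^2 * 11 = 9*11 = 7
  -> B = 7
s = B^a = 7^2 mod 23  (bits of 2 = 10)
  bit 0 = 1: r = r^2 * 7 mod 23 = 1^2 * 7 = 1*7 = 7
  bit 1 = 0: r = r^2 mod 23 = 7^2 = 3
  -> s = B^a = 3

Answer: 6 7 3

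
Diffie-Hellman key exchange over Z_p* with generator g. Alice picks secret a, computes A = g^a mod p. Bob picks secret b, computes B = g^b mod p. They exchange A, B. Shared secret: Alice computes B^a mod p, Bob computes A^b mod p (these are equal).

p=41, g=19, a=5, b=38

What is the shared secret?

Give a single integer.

A = 19^5 mod 41  (bits of 5 = 101)
  bit 0 = 1: r = r^2 * 19 mod 41 = 1^2 * 19 = 1*19 = 19
  bit 1 = 0: r = r^2 mod 41 = 19^2 = 33
  bit 2 = 1: r = r^2 * 19 mod 41 = 33^2 * 19 = 23*19 = 27
  -> A = 27
B = 19^38 mod 41  (bits of 38 = 100110)
  bit 0 = 1: r = r^2 * 19 mod 41 = 1^2 * 19 = 1*19 = 19
  bit 1 = 0: r = r^2 mod 41 = 19^2 = 33
  bit 2 = 0: r = r^2 mod 41 = 33^2 = 23
  bit 3 = 1: r = r^2 * 19 mod 41 = 23^2 * 19 = 37*19 = 6
  bit 4 = 1: r = r^2 * 19 mod 41 = 6^2 * 19 = 36*19 = 28
  bit 5 = 0: r = r^2 mod 41 = 28^2 = 5
  -> B = 5
s = B^a = 5^5 mod 41  (bits of 5 = 101)
  bit 0 = 1: r = r^2 * 5 mod 41 = 1^2 * 5 = 1*5 = 5
  bit 1 = 0: r = r^2 mod 41 = 5^2 = 25
  bit 2 = 1: r = r^2 * 5 mod 41 = 25^2 * 5 = 10*5 = 9
  -> s = B^a = 9

Answer: 9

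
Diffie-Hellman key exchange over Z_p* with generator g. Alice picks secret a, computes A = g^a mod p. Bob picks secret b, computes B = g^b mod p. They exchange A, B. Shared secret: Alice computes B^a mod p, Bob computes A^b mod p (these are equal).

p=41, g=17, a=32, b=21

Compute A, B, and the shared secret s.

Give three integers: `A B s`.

A = 17^32 mod 41  (bits of 32 = 100000)
  bit 0 = 1: r = r^2 * 17 mod 41 = 1^2 * 17 = 1*17 = 17
  bit 1 = 0: r = r^2 mod 41 = 17^2 = 2
  bit 2 = 0: r = r^2 mod 41 = 2^2 = 4
  bit 3 = 0: r = r^2 mod 41 = 4^2 = 16
  bit 4 = 0: r = r^2 mod 41 = 16^2 = 10
  bit 5 = 0: r = r^2 mod 41 = 10^2 = 18
  -> A = 18
B = 17^21 mod 41  (bits of 21 = 10101)
  bit 0 = 1: r = r^2 * 17 mod 41 = 1^2 * 17 = 1*17 = 17
  bit 1 = 0: r = r^2 mod 41 = 17^2 = 2
  bit 2 = 1: r = r^2 * 17 mod 41 = 2^2 * 17 = 4*17 = 27
  bit 3 = 0: r = r^2 mod 41 = 27^2 = 32
  bit 4 = 1: r = r^2 * 17 mod 41 = 32^2 * 17 = 40*17 = 24
  -> B = 24
s = B^a = 24^32 mod 41  (bits of 32 = 100000)
  bit 0 = 1: r = r^2 * 24 mod 41 = 1^2 * 24 = 1*24 = 24
  bit 1 = 0: r = r^2 mod 41 = 24^2 = 2
  bit 2 = 0: r = r^2 mod 41 = 2^2 = 4
  bit 3 = 0: r = r^2 mod 41 = 4^2 = 16
  bit 4 = 0: r = r^2 mod 41 = 16^2 = 10
  bit 5 = 0: r = r^2 mod 41 = 10^2 = 18
  -> s = B^a = 18

Answer: 18 24 18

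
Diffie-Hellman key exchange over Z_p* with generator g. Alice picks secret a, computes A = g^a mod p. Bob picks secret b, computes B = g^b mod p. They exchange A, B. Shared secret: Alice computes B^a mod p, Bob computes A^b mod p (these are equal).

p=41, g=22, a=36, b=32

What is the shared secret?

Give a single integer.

A = 22^36 mod 41  (bits of 36 = 100100)
  bit 0 = 1: r = r^2 * 22 mod 41 = 1^2 * 22 = 1*22 = 22
  bit 1 = 0: r = r^2 mod 41 = 22^2 = 33
  bit 2 = 0: r = r^2 mod 41 = 33^2 = 23
  bit 3 = 1: r = r^2 * 22 mod 41 = 23^2 * 22 = 37*22 = 35
  bit 4 = 0: r = r^2 mod 41 = 35^2 = 36
  bit 5 = 0: r = r^2 mod 41 = 36^2 = 25
  -> A = 25
B = 22^32 mod 41  (bits of 32 = 100000)
  bit 0 = 1: r = r^2 * 22 mod 41 = 1^2 * 22 = 1*22 = 22
  bit 1 = 0: r = r^2 mod 41 = 22^2 = 33
  bit 2 = 0: r = r^2 mod 41 = 33^2 = 23
  bit 3 = 0: r = r^2 mod 41 = 23^2 = 37
  bit 4 = 0: r = r^2 mod 41 = 37^2 = 16
  bit 5 = 0: r = r^2 mod 41 = 16^2 = 10
  -> B = 10
s = B^a = 10^36 mod 41  (bits of 36 = 100100)
  bit 0 = 1: r = r^2 * 10 mod 41 = 1^2 * 10 = 1*10 = 10
  bit 1 = 0: r = r^2 mod 41 = 10^2 = 18
  bit 2 = 0: r = r^2 mod 41 = 18^2 = 37
  bit 3 = 1: r = r^2 * 10 mod 41 = 37^2 * 10 = 16*10 = 37
  bit 4 = 0: r = r^2 mod 41 = 37^2 = 16
  bit 5 = 0: r = r^2 mod 41 = 16^2 = 10
  -> s = B^a = 10

Answer: 10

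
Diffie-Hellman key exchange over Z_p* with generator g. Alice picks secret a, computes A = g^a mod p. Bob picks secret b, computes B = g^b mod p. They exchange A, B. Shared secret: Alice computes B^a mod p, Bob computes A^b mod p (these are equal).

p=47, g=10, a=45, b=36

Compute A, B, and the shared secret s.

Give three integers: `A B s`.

Answer: 33 9 21

Derivation:
A = 10^45 mod 47  (bits of 45 = 101101)
  bit 0 = 1: r = r^2 * 10 mod 47 = 1^2 * 10 = 1*10 = 10
  bit 1 = 0: r = r^2 mod 47 = 10^2 = 6
  bit 2 = 1: r = r^2 * 10 mod 47 = 6^2 * 10 = 36*10 = 31
  bit 3 = 1: r = r^2 * 10 mod 47 = 31^2 * 10 = 21*10 = 22
  bit 4 = 0: r = r^2 mod 47 = 22^2 = 14
  bit 5 = 1: r = r^2 * 10 mod 47 = 14^2 * 10 = 8*10 = 33
  -> A = 33
B = 10^36 mod 47  (bits of 36 = 100100)
  bit 0 = 1: r = r^2 * 10 mod 47 = 1^2 * 10 = 1*10 = 10
  bit 1 = 0: r = r^2 mod 47 = 10^2 = 6
  bit 2 = 0: r = r^2 mod 47 = 6^2 = 36
  bit 3 = 1: r = r^2 * 10 mod 47 = 36^2 * 10 = 27*10 = 35
  bit 4 = 0: r = r^2 mod 47 = 35^2 = 3
  bit 5 = 0: r = r^2 mod 47 = 3^2 = 9
  -> B = 9
s = B^a = 9^45 mod 47  (bits of 45 = 101101)
  bit 0 = 1: r = r^2 * 9 mod 47 = 1^2 * 9 = 1*9 = 9
  bit 1 = 0: r = r^2 mod 47 = 9^2 = 34
  bit 2 = 1: r = r^2 * 9 mod 47 = 34^2 * 9 = 28*9 = 17
  bit 3 = 1: r = r^2 * 9 mod 47 = 17^2 * 9 = 7*9 = 16
  bit 4 = 0: r = r^2 mod 47 = 16^2 = 21
  bit 5 = 1: r = r^2 * 9 mod 47 = 21^2 * 9 = 18*9 = 21
  -> s = B^a = 21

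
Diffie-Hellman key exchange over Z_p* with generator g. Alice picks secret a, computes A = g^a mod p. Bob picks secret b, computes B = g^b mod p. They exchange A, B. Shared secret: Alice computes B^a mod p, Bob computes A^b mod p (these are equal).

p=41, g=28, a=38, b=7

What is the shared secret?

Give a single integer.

A = 28^38 mod 41  (bits of 38 = 100110)
  bit 0 = 1: r = r^2 * 28 mod 41 = 1^2 * 28 = 1*28 = 28
  bit 1 = 0: r = r^2 mod 41 = 28^2 = 5
  bit 2 = 0: r = r^2 mod 41 = 5^2 = 25
  bit 3 = 1: r = r^2 * 28 mod 41 = 25^2 * 28 = 10*28 = 34
  bit 4 = 1: r = r^2 * 28 mod 41 = 34^2 * 28 = 8*28 = 19
  bit 5 = 0: r = r^2 mod 41 = 19^2 = 33
  -> A = 33
B = 28^7 mod 41  (bits of 7 = 111)
  bit 0 = 1: r = r^2 * 28 mod 41 = 1^2 * 28 = 1*28 = 28
  bit 1 = 1: r = r^2 * 28 mod 41 = 28^2 * 28 = 5*28 = 17
  bit 2 = 1: r = r^2 * 28 mod 41 = 17^2 * 28 = 2*28 = 15
  -> B = 15
s = B^a = 15^38 mod 41  (bits of 38 = 100110)
  bit 0 = 1: r = r^2 * 15 mod 41 = 1^2 * 15 = 1*15 = 15
  bit 1 = 0: r = r^2 mod 41 = 15^2 = 20
  bit 2 = 0: r = r^2 mod 41 = 20^2 = 31
  bit 3 = 1: r = r^2 * 15 mod 41 = 31^2 * 15 = 18*15 = 24
  bit 4 = 1: r = r^2 * 15 mod 41 = 24^2 * 15 = 2*15 = 30
  bit 5 = 0: r = r^2 mod 41 = 30^2 = 39
  -> s = B^a = 39

Answer: 39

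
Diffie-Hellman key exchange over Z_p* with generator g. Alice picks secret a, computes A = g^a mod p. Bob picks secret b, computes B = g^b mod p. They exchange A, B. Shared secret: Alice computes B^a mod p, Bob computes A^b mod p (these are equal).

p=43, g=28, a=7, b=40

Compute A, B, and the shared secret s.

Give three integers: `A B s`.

A = 28^7 mod 43  (bits of 7 = 111)
  bit 0 = 1: r = r^2 * 28 mod 43 = 1^2 * 28 = 1*28 = 28
  bit 1 = 1: r = r^2 * 28 mod 43 = 28^2 * 28 = 10*28 = 22
  bit 2 = 1: r = r^2 * 28 mod 43 = 22^2 * 28 = 11*28 = 7
  -> A = 7
B = 28^40 mod 43  (bits of 40 = 101000)
  bit 0 = 1: r = r^2 * 28 mod 43 = 1^2 * 28 = 1*28 = 28
  bit 1 = 0: r = r^2 mod 43 = 28^2 = 10
  bit 2 = 1: r = r^2 * 28 mod 43 = 10^2 * 28 = 14*28 = 5
  bit 3 = 0: r = r^2 mod 43 = 5^2 = 25
  bit 4 = 0: r = r^2 mod 43 = 25^2 = 23
  bit 5 = 0: r = r^2 mod 43 = 23^2 = 13
  -> B = 13
s = B^a = 13^7 mod 43  (bits of 7 = 111)
  bit 0 = 1: r = r^2 * 13 mod 43 = 1^2 * 13 = 1*13 = 13
  bit 1 = 1: r = r^2 * 13 mod 43 = 13^2 * 13 = 40*13 = 4
  bit 2 = 1: r = r^2 * 13 mod 43 = 4^2 * 13 = 16*13 = 36
  -> s = B^a = 36

Answer: 7 13 36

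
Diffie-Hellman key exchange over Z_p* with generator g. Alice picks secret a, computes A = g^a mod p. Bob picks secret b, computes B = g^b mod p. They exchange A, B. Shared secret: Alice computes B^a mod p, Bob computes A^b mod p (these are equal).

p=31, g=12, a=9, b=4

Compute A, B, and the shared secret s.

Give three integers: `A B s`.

Answer: 15 28 2

Derivation:
A = 12^9 mod 31  (bits of 9 = 1001)
  bit 0 = 1: r = r^2 * 12 mod 31 = 1^2 * 12 = 1*12 = 12
  bit 1 = 0: r = r^2 mod 31 = 12^2 = 20
  bit 2 = 0: r = r^2 mod 31 = 20^2 = 28
  bit 3 = 1: r = r^2 * 12 mod 31 = 28^2 * 12 = 9*12 = 15
  -> A = 15
B = 12^4 mod 31  (bits of 4 = 100)
  bit 0 = 1: r = r^2 * 12 mod 31 = 1^2 * 12 = 1*12 = 12
  bit 1 = 0: r = r^2 mod 31 = 12^2 = 20
  bit 2 = 0: r = r^2 mod 31 = 20^2 = 28
  -> B = 28
s = B^a = 28^9 mod 31  (bits of 9 = 1001)
  bit 0 = 1: r = r^2 * 28 mod 31 = 1^2 * 28 = 1*28 = 28
  bit 1 = 0: r = r^2 mod 31 = 28^2 = 9
  bit 2 = 0: r = r^2 mod 31 = 9^2 = 19
  bit 3 = 1: r = r^2 * 28 mod 31 = 19^2 * 28 = 20*28 = 2
  -> s = B^a = 2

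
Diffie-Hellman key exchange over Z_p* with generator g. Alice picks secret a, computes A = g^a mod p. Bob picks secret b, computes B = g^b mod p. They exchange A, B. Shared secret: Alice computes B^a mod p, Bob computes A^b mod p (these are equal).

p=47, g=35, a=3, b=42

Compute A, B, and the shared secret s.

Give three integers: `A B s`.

Answer: 11 21 2

Derivation:
A = 35^3 mod 47  (bits of 3 = 11)
  bit 0 = 1: r = r^2 * 35 mod 47 = 1^2 * 35 = 1*35 = 35
  bit 1 = 1: r = r^2 * 35 mod 47 = 35^2 * 35 = 3*35 = 11
  -> A = 11
B = 35^42 mod 47  (bits of 42 = 101010)
  bit 0 = 1: r = r^2 * 35 mod 47 = 1^2 * 35 = 1*35 = 35
  bit 1 = 0: r = r^2 mod 47 = 35^2 = 3
  bit 2 = 1: r = r^2 * 35 mod 47 = 3^2 * 35 = 9*35 = 33
  bit 3 = 0: r = r^2 mod 47 = 33^2 = 8
  bit 4 = 1: r = r^2 * 35 mod 47 = 8^2 * 35 = 17*35 = 31
  bit 5 = 0: r = r^2 mod 47 = 31^2 = 21
  -> B = 21
s = B^a = 21^3 mod 47  (bits of 3 = 11)
  bit 0 = 1: r = r^2 * 21 mod 47 = 1^2 * 21 = 1*21 = 21
  bit 1 = 1: r = r^2 * 21 mod 47 = 21^2 * 21 = 18*21 = 2
  -> s = B^a = 2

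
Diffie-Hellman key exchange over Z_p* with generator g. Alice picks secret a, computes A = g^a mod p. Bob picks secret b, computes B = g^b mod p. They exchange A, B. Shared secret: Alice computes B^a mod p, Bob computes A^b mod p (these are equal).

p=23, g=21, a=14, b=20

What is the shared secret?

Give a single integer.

A = 21^14 mod 23  (bits of 14 = 1110)
  bit 0 = 1: r = r^2 * 21 mod 23 = 1^2 * 21 = 1*21 = 21
  bit 1 = 1: r = r^2 * 21 mod 23 = 21^2 * 21 = 4*21 = 15
  bit 2 = 1: r = r^2 * 21 mod 23 = 15^2 * 21 = 18*21 = 10
  bit 3 = 0: r = r^2 mod 23 = 10^2 = 8
  -> A = 8
B = 21^20 mod 23  (bits of 20 = 10100)
  bit 0 = 1: r = r^2 * 21 mod 23 = 1^2 * 21 = 1*21 = 21
  bit 1 = 0: r = r^2 mod 23 = 21^2 = 4
  bit 2 = 1: r = r^2 * 21 mod 23 = 4^2 * 21 = 16*21 = 14
  bit 3 = 0: r = r^2 mod 23 = 14^2 = 12
  bit 4 = 0: r = r^2 mod 23 = 12^2 = 6
  -> B = 6
s = B^a = 6^14 mod 23  (bits of 14 = 1110)
  bit 0 = 1: r = r^2 * 6 mod 23 = 1^2 * 6 = 1*6 = 6
  bit 1 = 1: r = r^2 * 6 mod 23 = 6^2 * 6 = 13*6 = 9
  bit 2 = 1: r = r^2 * 6 mod 23 = 9^2 * 6 = 12*6 = 3
  bit 3 = 0: r = r^2 mod 23 = 3^2 = 9
  -> s = B^a = 9

Answer: 9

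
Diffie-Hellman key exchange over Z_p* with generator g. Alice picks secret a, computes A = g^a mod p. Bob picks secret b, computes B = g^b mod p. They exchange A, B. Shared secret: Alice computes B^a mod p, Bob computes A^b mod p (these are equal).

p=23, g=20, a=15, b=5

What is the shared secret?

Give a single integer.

A = 20^15 mod 23  (bits of 15 = 1111)
  bit 0 = 1: r = r^2 * 20 mod 23 = 1^2 * 20 = 1*20 = 20
  bit 1 = 1: r = r^2 * 20 mod 23 = 20^2 * 20 = 9*20 = 19
  bit 2 = 1: r = r^2 * 20 mod 23 = 19^2 * 20 = 16*20 = 21
  bit 3 = 1: r = r^2 * 20 mod 23 = 21^2 * 20 = 4*20 = 11
  -> A = 11
B = 20^5 mod 23  (bits of 5 = 101)
  bit 0 = 1: r = r^2 * 20 mod 23 = 1^2 * 20 = 1*20 = 20
  bit 1 = 0: r = r^2 mod 23 = 20^2 = 9
  bit 2 = 1: r = r^2 * 20 mod 23 = 9^2 * 20 = 12*20 = 10
  -> B = 10
s = B^a = 10^15 mod 23  (bits of 15 = 1111)
  bit 0 = 1: r = r^2 * 10 mod 23 = 1^2 * 10 = 1*10 = 10
  bit 1 = 1: r = r^2 * 10 mod 23 = 10^2 * 10 = 8*10 = 11
  bit 2 = 1: r = r^2 * 10 mod 23 = 11^2 * 10 = 6*10 = 14
  bit 3 = 1: r = r^2 * 10 mod 23 = 14^2 * 10 = 12*10 = 5
  -> s = B^a = 5

Answer: 5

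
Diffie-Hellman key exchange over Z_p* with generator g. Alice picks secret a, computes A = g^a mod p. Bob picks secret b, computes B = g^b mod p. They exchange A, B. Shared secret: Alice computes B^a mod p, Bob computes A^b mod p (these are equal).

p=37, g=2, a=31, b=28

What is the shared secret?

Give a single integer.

Answer: 16

Derivation:
A = 2^31 mod 37  (bits of 31 = 11111)
  bit 0 = 1: r = r^2 * 2 mod 37 = 1^2 * 2 = 1*2 = 2
  bit 1 = 1: r = r^2 * 2 mod 37 = 2^2 * 2 = 4*2 = 8
  bit 2 = 1: r = r^2 * 2 mod 37 = 8^2 * 2 = 27*2 = 17
  bit 3 = 1: r = r^2 * 2 mod 37 = 17^2 * 2 = 30*2 = 23
  bit 4 = 1: r = r^2 * 2 mod 37 = 23^2 * 2 = 11*2 = 22
  -> A = 22
B = 2^28 mod 37  (bits of 28 = 11100)
  bit 0 = 1: r = r^2 * 2 mod 37 = 1^2 * 2 = 1*2 = 2
  bit 1 = 1: r = r^2 * 2 mod 37 = 2^2 * 2 = 4*2 = 8
  bit 2 = 1: r = r^2 * 2 mod 37 = 8^2 * 2 = 27*2 = 17
  bit 3 = 0: r = r^2 mod 37 = 17^2 = 30
  bit 4 = 0: r = r^2 mod 37 = 30^2 = 12
  -> B = 12
s = B^a = 12^31 mod 37  (bits of 31 = 11111)
  bit 0 = 1: r = r^2 * 12 mod 37 = 1^2 * 12 = 1*12 = 12
  bit 1 = 1: r = r^2 * 12 mod 37 = 12^2 * 12 = 33*12 = 26
  bit 2 = 1: r = r^2 * 12 mod 37 = 26^2 * 12 = 10*12 = 9
  bit 3 = 1: r = r^2 * 12 mod 37 = 9^2 * 12 = 7*12 = 10
  bit 4 = 1: r = r^2 * 12 mod 37 = 10^2 * 12 = 26*12 = 16
  -> s = B^a = 16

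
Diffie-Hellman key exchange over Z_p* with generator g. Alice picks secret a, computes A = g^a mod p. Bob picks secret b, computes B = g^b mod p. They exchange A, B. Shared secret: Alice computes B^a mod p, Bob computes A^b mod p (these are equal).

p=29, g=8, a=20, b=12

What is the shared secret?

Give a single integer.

A = 8^20 mod 29  (bits of 20 = 10100)
  bit 0 = 1: r = r^2 * 8 mod 29 = 1^2 * 8 = 1*8 = 8
  bit 1 = 0: r = r^2 mod 29 = 8^2 = 6
  bit 2 = 1: r = r^2 * 8 mod 29 = 6^2 * 8 = 7*8 = 27
  bit 3 = 0: r = r^2 mod 29 = 27^2 = 4
  bit 4 = 0: r = r^2 mod 29 = 4^2 = 16
  -> A = 16
B = 8^12 mod 29  (bits of 12 = 1100)
  bit 0 = 1: r = r^2 * 8 mod 29 = 1^2 * 8 = 1*8 = 8
  bit 1 = 1: r = r^2 * 8 mod 29 = 8^2 * 8 = 6*8 = 19
  bit 2 = 0: r = r^2 mod 29 = 19^2 = 13
  bit 3 = 0: r = r^2 mod 29 = 13^2 = 24
  -> B = 24
s = B^a = 24^20 mod 29  (bits of 20 = 10100)
  bit 0 = 1: r = r^2 * 24 mod 29 = 1^2 * 24 = 1*24 = 24
  bit 1 = 0: r = r^2 mod 29 = 24^2 = 25
  bit 2 = 1: r = r^2 * 24 mod 29 = 25^2 * 24 = 16*24 = 7
  bit 3 = 0: r = r^2 mod 29 = 7^2 = 20
  bit 4 = 0: r = r^2 mod 29 = 20^2 = 23
  -> s = B^a = 23

Answer: 23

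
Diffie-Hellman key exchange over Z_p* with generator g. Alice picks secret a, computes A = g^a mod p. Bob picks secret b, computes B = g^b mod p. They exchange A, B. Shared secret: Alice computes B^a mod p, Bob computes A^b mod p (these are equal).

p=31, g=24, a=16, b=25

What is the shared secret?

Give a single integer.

Answer: 25

Derivation:
A = 24^16 mod 31  (bits of 16 = 10000)
  bit 0 = 1: r = r^2 * 24 mod 31 = 1^2 * 24 = 1*24 = 24
  bit 1 = 0: r = r^2 mod 31 = 24^2 = 18
  bit 2 = 0: r = r^2 mod 31 = 18^2 = 14
  bit 3 = 0: r = r^2 mod 31 = 14^2 = 10
  bit 4 = 0: r = r^2 mod 31 = 10^2 = 7
  -> A = 7
B = 24^25 mod 31  (bits of 25 = 11001)
  bit 0 = 1: r = r^2 * 24 mod 31 = 1^2 * 24 = 1*24 = 24
  bit 1 = 1: r = r^2 * 24 mod 31 = 24^2 * 24 = 18*24 = 29
  bit 2 = 0: r = r^2 mod 31 = 29^2 = 4
  bit 3 = 0: r = r^2 mod 31 = 4^2 = 16
  bit 4 = 1: r = r^2 * 24 mod 31 = 16^2 * 24 = 8*24 = 6
  -> B = 6
s = B^a = 6^16 mod 31  (bits of 16 = 10000)
  bit 0 = 1: r = r^2 * 6 mod 31 = 1^2 * 6 = 1*6 = 6
  bit 1 = 0: r = r^2 mod 31 = 6^2 = 5
  bit 2 = 0: r = r^2 mod 31 = 5^2 = 25
  bit 3 = 0: r = r^2 mod 31 = 25^2 = 5
  bit 4 = 0: r = r^2 mod 31 = 5^2 = 25
  -> s = B^a = 25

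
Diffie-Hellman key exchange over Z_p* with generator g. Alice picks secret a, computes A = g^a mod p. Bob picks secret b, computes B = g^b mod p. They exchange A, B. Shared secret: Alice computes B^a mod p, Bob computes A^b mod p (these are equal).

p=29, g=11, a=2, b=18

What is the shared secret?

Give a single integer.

Answer: 16

Derivation:
A = 11^2 mod 29  (bits of 2 = 10)
  bit 0 = 1: r = r^2 * 11 mod 29 = 1^2 * 11 = 1*11 = 11
  bit 1 = 0: r = r^2 mod 29 = 11^2 = 5
  -> A = 5
B = 11^18 mod 29  (bits of 18 = 10010)
  bit 0 = 1: r = r^2 * 11 mod 29 = 1^2 * 11 = 1*11 = 11
  bit 1 = 0: r = r^2 mod 29 = 11^2 = 5
  bit 2 = 0: r = r^2 mod 29 = 5^2 = 25
  bit 3 = 1: r = r^2 * 11 mod 29 = 25^2 * 11 = 16*11 = 2
  bit 4 = 0: r = r^2 mod 29 = 2^2 = 4
  -> B = 4
s = B^a = 4^2 mod 29  (bits of 2 = 10)
  bit 0 = 1: r = r^2 * 4 mod 29 = 1^2 * 4 = 1*4 = 4
  bit 1 = 0: r = r^2 mod 29 = 4^2 = 16
  -> s = B^a = 16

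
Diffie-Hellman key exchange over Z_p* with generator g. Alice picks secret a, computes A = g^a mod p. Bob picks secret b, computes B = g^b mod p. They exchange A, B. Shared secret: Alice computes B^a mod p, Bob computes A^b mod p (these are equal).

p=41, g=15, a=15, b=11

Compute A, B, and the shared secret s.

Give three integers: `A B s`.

Answer: 38 29 14

Derivation:
A = 15^15 mod 41  (bits of 15 = 1111)
  bit 0 = 1: r = r^2 * 15 mod 41 = 1^2 * 15 = 1*15 = 15
  bit 1 = 1: r = r^2 * 15 mod 41 = 15^2 * 15 = 20*15 = 13
  bit 2 = 1: r = r^2 * 15 mod 41 = 13^2 * 15 = 5*15 = 34
  bit 3 = 1: r = r^2 * 15 mod 41 = 34^2 * 15 = 8*15 = 38
  -> A = 38
B = 15^11 mod 41  (bits of 11 = 1011)
  bit 0 = 1: r = r^2 * 15 mod 41 = 1^2 * 15 = 1*15 = 15
  bit 1 = 0: r = r^2 mod 41 = 15^2 = 20
  bit 2 = 1: r = r^2 * 15 mod 41 = 20^2 * 15 = 31*15 = 14
  bit 3 = 1: r = r^2 * 15 mod 41 = 14^2 * 15 = 32*15 = 29
  -> B = 29
s = B^a = 29^15 mod 41  (bits of 15 = 1111)
  bit 0 = 1: r = r^2 * 29 mod 41 = 1^2 * 29 = 1*29 = 29
  bit 1 = 1: r = r^2 * 29 mod 41 = 29^2 * 29 = 21*29 = 35
  bit 2 = 1: r = r^2 * 29 mod 41 = 35^2 * 29 = 36*29 = 19
  bit 3 = 1: r = r^2 * 29 mod 41 = 19^2 * 29 = 33*29 = 14
  -> s = B^a = 14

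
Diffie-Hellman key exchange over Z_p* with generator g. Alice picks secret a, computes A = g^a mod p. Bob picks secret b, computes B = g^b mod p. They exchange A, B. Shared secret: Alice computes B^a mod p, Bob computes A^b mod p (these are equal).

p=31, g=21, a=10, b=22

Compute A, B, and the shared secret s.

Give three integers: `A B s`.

Answer: 5 20 5

Derivation:
A = 21^10 mod 31  (bits of 10 = 1010)
  bit 0 = 1: r = r^2 * 21 mod 31 = 1^2 * 21 = 1*21 = 21
  bit 1 = 0: r = r^2 mod 31 = 21^2 = 7
  bit 2 = 1: r = r^2 * 21 mod 31 = 7^2 * 21 = 18*21 = 6
  bit 3 = 0: r = r^2 mod 31 = 6^2 = 5
  -> A = 5
B = 21^22 mod 31  (bits of 22 = 10110)
  bit 0 = 1: r = r^2 * 21 mod 31 = 1^2 * 21 = 1*21 = 21
  bit 1 = 0: r = r^2 mod 31 = 21^2 = 7
  bit 2 = 1: r = r^2 * 21 mod 31 = 7^2 * 21 = 18*21 = 6
  bit 3 = 1: r = r^2 * 21 mod 31 = 6^2 * 21 = 5*21 = 12
  bit 4 = 0: r = r^2 mod 31 = 12^2 = 20
  -> B = 20
s = B^a = 20^10 mod 31  (bits of 10 = 1010)
  bit 0 = 1: r = r^2 * 20 mod 31 = 1^2 * 20 = 1*20 = 20
  bit 1 = 0: r = r^2 mod 31 = 20^2 = 28
  bit 2 = 1: r = r^2 * 20 mod 31 = 28^2 * 20 = 9*20 = 25
  bit 3 = 0: r = r^2 mod 31 = 25^2 = 5
  -> s = B^a = 5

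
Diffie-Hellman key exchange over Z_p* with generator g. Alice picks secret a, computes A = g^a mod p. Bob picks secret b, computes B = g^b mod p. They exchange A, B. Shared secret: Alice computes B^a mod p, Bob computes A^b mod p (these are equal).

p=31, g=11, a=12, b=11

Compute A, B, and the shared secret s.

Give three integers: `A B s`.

A = 11^12 mod 31  (bits of 12 = 1100)
  bit 0 = 1: r = r^2 * 11 mod 31 = 1^2 * 11 = 1*11 = 11
  bit 1 = 1: r = r^2 * 11 mod 31 = 11^2 * 11 = 28*11 = 29
  bit 2 = 0: r = r^2 mod 31 = 29^2 = 4
  bit 3 = 0: r = r^2 mod 31 = 4^2 = 16
  -> A = 16
B = 11^11 mod 31  (bits of 11 = 1011)
  bit 0 = 1: r = r^2 * 11 mod 31 = 1^2 * 11 = 1*11 = 11
  bit 1 = 0: r = r^2 mod 31 = 11^2 = 28
  bit 2 = 1: r = r^2 * 11 mod 31 = 28^2 * 11 = 9*11 = 6
  bit 3 = 1: r = r^2 * 11 mod 31 = 6^2 * 11 = 5*11 = 24
  -> B = 24
s = B^a = 24^12 mod 31  (bits of 12 = 1100)
  bit 0 = 1: r = r^2 * 24 mod 31 = 1^2 * 24 = 1*24 = 24
  bit 1 = 1: r = r^2 * 24 mod 31 = 24^2 * 24 = 18*24 = 29
  bit 2 = 0: r = r^2 mod 31 = 29^2 = 4
  bit 3 = 0: r = r^2 mod 31 = 4^2 = 16
  -> s = B^a = 16

Answer: 16 24 16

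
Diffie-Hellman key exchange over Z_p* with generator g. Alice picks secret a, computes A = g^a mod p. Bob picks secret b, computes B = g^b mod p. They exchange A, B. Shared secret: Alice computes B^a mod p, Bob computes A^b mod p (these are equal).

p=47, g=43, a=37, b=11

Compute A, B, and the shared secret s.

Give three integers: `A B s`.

A = 43^37 mod 47  (bits of 37 = 100101)
  bit 0 = 1: r = r^2 * 43 mod 47 = 1^2 * 43 = 1*43 = 43
  bit 1 = 0: r = r^2 mod 47 = 43^2 = 16
  bit 2 = 0: r = r^2 mod 47 = 16^2 = 21
  bit 3 = 1: r = r^2 * 43 mod 47 = 21^2 * 43 = 18*43 = 22
  bit 4 = 0: r = r^2 mod 47 = 22^2 = 14
  bit 5 = 1: r = r^2 * 43 mod 47 = 14^2 * 43 = 8*43 = 15
  -> A = 15
B = 43^11 mod 47  (bits of 11 = 1011)
  bit 0 = 1: r = r^2 * 43 mod 47 = 1^2 * 43 = 1*43 = 43
  bit 1 = 0: r = r^2 mod 47 = 43^2 = 16
  bit 2 = 1: r = r^2 * 43 mod 47 = 16^2 * 43 = 21*43 = 10
  bit 3 = 1: r = r^2 * 43 mod 47 = 10^2 * 43 = 6*43 = 23
  -> B = 23
s = B^a = 23^37 mod 47  (bits of 37 = 100101)
  bit 0 = 1: r = r^2 * 23 mod 47 = 1^2 * 23 = 1*23 = 23
  bit 1 = 0: r = r^2 mod 47 = 23^2 = 12
  bit 2 = 0: r = r^2 mod 47 = 12^2 = 3
  bit 3 = 1: r = r^2 * 23 mod 47 = 3^2 * 23 = 9*23 = 19
  bit 4 = 0: r = r^2 mod 47 = 19^2 = 32
  bit 5 = 1: r = r^2 * 23 mod 47 = 32^2 * 23 = 37*23 = 5
  -> s = B^a = 5

Answer: 15 23 5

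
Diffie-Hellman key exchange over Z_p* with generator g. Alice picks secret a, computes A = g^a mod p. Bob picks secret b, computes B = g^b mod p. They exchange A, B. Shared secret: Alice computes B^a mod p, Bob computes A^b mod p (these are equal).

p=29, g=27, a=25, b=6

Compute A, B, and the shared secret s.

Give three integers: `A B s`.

A = 27^25 mod 29  (bits of 25 = 11001)
  bit 0 = 1: r = r^2 * 27 mod 29 = 1^2 * 27 = 1*27 = 27
  bit 1 = 1: r = r^2 * 27 mod 29 = 27^2 * 27 = 4*27 = 21
  bit 2 = 0: r = r^2 mod 29 = 21^2 = 6
  bit 3 = 0: r = r^2 mod 29 = 6^2 = 7
  bit 4 = 1: r = r^2 * 27 mod 29 = 7^2 * 27 = 20*27 = 18
  -> A = 18
B = 27^6 mod 29  (bits of 6 = 110)
  bit 0 = 1: r = r^2 * 27 mod 29 = 1^2 * 27 = 1*27 = 27
  bit 1 = 1: r = r^2 * 27 mod 29 = 27^2 * 27 = 4*27 = 21
  bit 2 = 0: r = r^2 mod 29 = 21^2 = 6
  -> B = 6
s = B^a = 6^25 mod 29  (bits of 25 = 11001)
  bit 0 = 1: r = r^2 * 6 mod 29 = 1^2 * 6 = 1*6 = 6
  bit 1 = 1: r = r^2 * 6 mod 29 = 6^2 * 6 = 7*6 = 13
  bit 2 = 0: r = r^2 mod 29 = 13^2 = 24
  bit 3 = 0: r = r^2 mod 29 = 24^2 = 25
  bit 4 = 1: r = r^2 * 6 mod 29 = 25^2 * 6 = 16*6 = 9
  -> s = B^a = 9

Answer: 18 6 9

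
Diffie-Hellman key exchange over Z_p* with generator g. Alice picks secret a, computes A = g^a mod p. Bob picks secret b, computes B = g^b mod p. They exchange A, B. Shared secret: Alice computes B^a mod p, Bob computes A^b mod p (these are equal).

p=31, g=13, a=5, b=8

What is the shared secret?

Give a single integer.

A = 13^5 mod 31  (bits of 5 = 101)
  bit 0 = 1: r = r^2 * 13 mod 31 = 1^2 * 13 = 1*13 = 13
  bit 1 = 0: r = r^2 mod 31 = 13^2 = 14
  bit 2 = 1: r = r^2 * 13 mod 31 = 14^2 * 13 = 10*13 = 6
  -> A = 6
B = 13^8 mod 31  (bits of 8 = 1000)
  bit 0 = 1: r = r^2 * 13 mod 31 = 1^2 * 13 = 1*13 = 13
  bit 1 = 0: r = r^2 mod 31 = 13^2 = 14
  bit 2 = 0: r = r^2 mod 31 = 14^2 = 10
  bit 3 = 0: r = r^2 mod 31 = 10^2 = 7
  -> B = 7
s = B^a = 7^5 mod 31  (bits of 5 = 101)
  bit 0 = 1: r = r^2 * 7 mod 31 = 1^2 * 7 = 1*7 = 7
  bit 1 = 0: r = r^2 mod 31 = 7^2 = 18
  bit 2 = 1: r = r^2 * 7 mod 31 = 18^2 * 7 = 14*7 = 5
  -> s = B^a = 5

Answer: 5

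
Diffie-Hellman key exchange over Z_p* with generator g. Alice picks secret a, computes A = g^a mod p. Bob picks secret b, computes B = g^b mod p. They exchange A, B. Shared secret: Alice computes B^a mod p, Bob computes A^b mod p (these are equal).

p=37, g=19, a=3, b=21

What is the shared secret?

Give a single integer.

A = 19^3 mod 37  (bits of 3 = 11)
  bit 0 = 1: r = r^2 * 19 mod 37 = 1^2 * 19 = 1*19 = 19
  bit 1 = 1: r = r^2 * 19 mod 37 = 19^2 * 19 = 28*19 = 14
  -> A = 14
B = 19^21 mod 37  (bits of 21 = 10101)
  bit 0 = 1: r = r^2 * 19 mod 37 = 1^2 * 19 = 1*19 = 19
  bit 1 = 0: r = r^2 mod 37 = 19^2 = 28
  bit 2 = 1: r = r^2 * 19 mod 37 = 28^2 * 19 = 7*19 = 22
  bit 3 = 0: r = r^2 mod 37 = 22^2 = 3
  bit 4 = 1: r = r^2 * 19 mod 37 = 3^2 * 19 = 9*19 = 23
  -> B = 23
s = B^a = 23^3 mod 37  (bits of 3 = 11)
  bit 0 = 1: r = r^2 * 23 mod 37 = 1^2 * 23 = 1*23 = 23
  bit 1 = 1: r = r^2 * 23 mod 37 = 23^2 * 23 = 11*23 = 31
  -> s = B^a = 31

Answer: 31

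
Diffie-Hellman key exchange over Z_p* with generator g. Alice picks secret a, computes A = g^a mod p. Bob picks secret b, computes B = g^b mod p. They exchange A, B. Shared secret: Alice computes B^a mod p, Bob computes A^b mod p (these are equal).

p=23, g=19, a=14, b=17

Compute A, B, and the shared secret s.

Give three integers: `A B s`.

Answer: 18 21 8

Derivation:
A = 19^14 mod 23  (bits of 14 = 1110)
  bit 0 = 1: r = r^2 * 19 mod 23 = 1^2 * 19 = 1*19 = 19
  bit 1 = 1: r = r^2 * 19 mod 23 = 19^2 * 19 = 16*19 = 5
  bit 2 = 1: r = r^2 * 19 mod 23 = 5^2 * 19 = 2*19 = 15
  bit 3 = 0: r = r^2 mod 23 = 15^2 = 18
  -> A = 18
B = 19^17 mod 23  (bits of 17 = 10001)
  bit 0 = 1: r = r^2 * 19 mod 23 = 1^2 * 19 = 1*19 = 19
  bit 1 = 0: r = r^2 mod 23 = 19^2 = 16
  bit 2 = 0: r = r^2 mod 23 = 16^2 = 3
  bit 3 = 0: r = r^2 mod 23 = 3^2 = 9
  bit 4 = 1: r = r^2 * 19 mod 23 = 9^2 * 19 = 12*19 = 21
  -> B = 21
s = B^a = 21^14 mod 23  (bits of 14 = 1110)
  bit 0 = 1: r = r^2 * 21 mod 23 = 1^2 * 21 = 1*21 = 21
  bit 1 = 1: r = r^2 * 21 mod 23 = 21^2 * 21 = 4*21 = 15
  bit 2 = 1: r = r^2 * 21 mod 23 = 15^2 * 21 = 18*21 = 10
  bit 3 = 0: r = r^2 mod 23 = 10^2 = 8
  -> s = B^a = 8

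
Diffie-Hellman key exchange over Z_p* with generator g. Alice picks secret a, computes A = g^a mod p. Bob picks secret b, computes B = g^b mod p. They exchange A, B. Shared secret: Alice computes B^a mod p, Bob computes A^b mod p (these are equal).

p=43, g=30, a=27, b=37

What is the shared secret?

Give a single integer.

A = 30^27 mod 43  (bits of 27 = 11011)
  bit 0 = 1: r = r^2 * 30 mod 43 = 1^2 * 30 = 1*30 = 30
  bit 1 = 1: r = r^2 * 30 mod 43 = 30^2 * 30 = 40*30 = 39
  bit 2 = 0: r = r^2 mod 43 = 39^2 = 16
  bit 3 = 1: r = r^2 * 30 mod 43 = 16^2 * 30 = 41*30 = 26
  bit 4 = 1: r = r^2 * 30 mod 43 = 26^2 * 30 = 31*30 = 27
  -> A = 27
B = 30^37 mod 43  (bits of 37 = 100101)
  bit 0 = 1: r = r^2 * 30 mod 43 = 1^2 * 30 = 1*30 = 30
  bit 1 = 0: r = r^2 mod 43 = 30^2 = 40
  bit 2 = 0: r = r^2 mod 43 = 40^2 = 9
  bit 3 = 1: r = r^2 * 30 mod 43 = 9^2 * 30 = 38*30 = 22
  bit 4 = 0: r = r^2 mod 43 = 22^2 = 11
  bit 5 = 1: r = r^2 * 30 mod 43 = 11^2 * 30 = 35*30 = 18
  -> B = 18
s = B^a = 18^27 mod 43  (bits of 27 = 11011)
  bit 0 = 1: r = r^2 * 18 mod 43 = 1^2 * 18 = 1*18 = 18
  bit 1 = 1: r = r^2 * 18 mod 43 = 18^2 * 18 = 23*18 = 27
  bit 2 = 0: r = r^2 mod 43 = 27^2 = 41
  bit 3 = 1: r = r^2 * 18 mod 43 = 41^2 * 18 = 4*18 = 29
  bit 4 = 1: r = r^2 * 18 mod 43 = 29^2 * 18 = 24*18 = 2
  -> s = B^a = 2

Answer: 2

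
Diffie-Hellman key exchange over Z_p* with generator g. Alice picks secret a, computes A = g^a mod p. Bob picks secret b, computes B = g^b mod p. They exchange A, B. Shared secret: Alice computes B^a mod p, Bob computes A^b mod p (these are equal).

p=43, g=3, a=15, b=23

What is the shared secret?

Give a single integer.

Answer: 32

Derivation:
A = 3^15 mod 43  (bits of 15 = 1111)
  bit 0 = 1: r = r^2 * 3 mod 43 = 1^2 * 3 = 1*3 = 3
  bit 1 = 1: r = r^2 * 3 mod 43 = 3^2 * 3 = 9*3 = 27
  bit 2 = 1: r = r^2 * 3 mod 43 = 27^2 * 3 = 41*3 = 37
  bit 3 = 1: r = r^2 * 3 mod 43 = 37^2 * 3 = 36*3 = 22
  -> A = 22
B = 3^23 mod 43  (bits of 23 = 10111)
  bit 0 = 1: r = r^2 * 3 mod 43 = 1^2 * 3 = 1*3 = 3
  bit 1 = 0: r = r^2 mod 43 = 3^2 = 9
  bit 2 = 1: r = r^2 * 3 mod 43 = 9^2 * 3 = 38*3 = 28
  bit 3 = 1: r = r^2 * 3 mod 43 = 28^2 * 3 = 10*3 = 30
  bit 4 = 1: r = r^2 * 3 mod 43 = 30^2 * 3 = 40*3 = 34
  -> B = 34
s = B^a = 34^15 mod 43  (bits of 15 = 1111)
  bit 0 = 1: r = r^2 * 34 mod 43 = 1^2 * 34 = 1*34 = 34
  bit 1 = 1: r = r^2 * 34 mod 43 = 34^2 * 34 = 38*34 = 2
  bit 2 = 1: r = r^2 * 34 mod 43 = 2^2 * 34 = 4*34 = 7
  bit 3 = 1: r = r^2 * 34 mod 43 = 7^2 * 34 = 6*34 = 32
  -> s = B^a = 32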